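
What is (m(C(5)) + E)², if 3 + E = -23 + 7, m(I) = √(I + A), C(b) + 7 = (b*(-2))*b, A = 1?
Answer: 305 - 76*I*√14 ≈ 305.0 - 284.37*I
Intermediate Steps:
C(b) = -7 - 2*b² (C(b) = -7 + (b*(-2))*b = -7 + (-2*b)*b = -7 - 2*b²)
m(I) = √(1 + I) (m(I) = √(I + 1) = √(1 + I))
E = -19 (E = -3 + (-23 + 7) = -3 - 16 = -19)
(m(C(5)) + E)² = (√(1 + (-7 - 2*5²)) - 19)² = (√(1 + (-7 - 2*25)) - 19)² = (√(1 + (-7 - 50)) - 19)² = (√(1 - 57) - 19)² = (√(-56) - 19)² = (2*I*√14 - 19)² = (-19 + 2*I*√14)²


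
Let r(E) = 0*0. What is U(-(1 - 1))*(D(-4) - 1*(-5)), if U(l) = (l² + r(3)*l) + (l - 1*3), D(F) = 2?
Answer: -21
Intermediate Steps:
r(E) = 0
U(l) = -3 + l + l² (U(l) = (l² + 0*l) + (l - 1*3) = (l² + 0) + (l - 3) = l² + (-3 + l) = -3 + l + l²)
U(-(1 - 1))*(D(-4) - 1*(-5)) = (-3 - (1 - 1) + (-(1 - 1))²)*(2 - 1*(-5)) = (-3 - 1*0 + (-1*0)²)*(2 + 5) = (-3 + 0 + 0²)*7 = (-3 + 0 + 0)*7 = -3*7 = -21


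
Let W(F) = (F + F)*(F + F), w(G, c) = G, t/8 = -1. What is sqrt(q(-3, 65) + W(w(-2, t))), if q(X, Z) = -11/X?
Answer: sqrt(177)/3 ≈ 4.4347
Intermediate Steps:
t = -8 (t = 8*(-1) = -8)
W(F) = 4*F**2 (W(F) = (2*F)*(2*F) = 4*F**2)
sqrt(q(-3, 65) + W(w(-2, t))) = sqrt(-11/(-3) + 4*(-2)**2) = sqrt(-11*(-1/3) + 4*4) = sqrt(11/3 + 16) = sqrt(59/3) = sqrt(177)/3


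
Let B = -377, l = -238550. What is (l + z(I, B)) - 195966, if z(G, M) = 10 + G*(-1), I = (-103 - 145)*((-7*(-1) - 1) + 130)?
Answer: -400778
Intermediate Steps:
I = -33728 (I = -248*((7 - 1) + 130) = -248*(6 + 130) = -248*136 = -33728)
z(G, M) = 10 - G
(l + z(I, B)) - 195966 = (-238550 + (10 - 1*(-33728))) - 195966 = (-238550 + (10 + 33728)) - 195966 = (-238550 + 33738) - 195966 = -204812 - 195966 = -400778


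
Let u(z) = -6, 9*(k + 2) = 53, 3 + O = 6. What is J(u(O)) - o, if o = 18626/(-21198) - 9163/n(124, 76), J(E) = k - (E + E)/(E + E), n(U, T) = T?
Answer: 300460483/2416572 ≈ 124.33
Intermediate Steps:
O = 3 (O = -3 + 6 = 3)
k = 35/9 (k = -2 + (⅑)*53 = -2 + 53/9 = 35/9 ≈ 3.8889)
J(E) = 26/9 (J(E) = 35/9 - (E + E)/(E + E) = 35/9 - 2*E/(2*E) = 35/9 - 2*E*1/(2*E) = 35/9 - 1*1 = 35/9 - 1 = 26/9)
o = -97826425/805524 (o = 18626/(-21198) - 9163/76 = 18626*(-1/21198) - 9163*1/76 = -9313/10599 - 9163/76 = -97826425/805524 ≈ -121.44)
J(u(O)) - o = 26/9 - 1*(-97826425/805524) = 26/9 + 97826425/805524 = 300460483/2416572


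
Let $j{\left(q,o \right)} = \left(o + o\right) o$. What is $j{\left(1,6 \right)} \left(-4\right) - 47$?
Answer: $-335$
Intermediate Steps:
$j{\left(q,o \right)} = 2 o^{2}$ ($j{\left(q,o \right)} = 2 o o = 2 o^{2}$)
$j{\left(1,6 \right)} \left(-4\right) - 47 = 2 \cdot 6^{2} \left(-4\right) - 47 = 2 \cdot 36 \left(-4\right) - 47 = 72 \left(-4\right) - 47 = -288 - 47 = -335$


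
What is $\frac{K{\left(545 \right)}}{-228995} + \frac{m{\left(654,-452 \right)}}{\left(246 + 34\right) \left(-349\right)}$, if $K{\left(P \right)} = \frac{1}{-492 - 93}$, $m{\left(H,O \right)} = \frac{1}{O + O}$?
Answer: $\frac{44460191}{2366811933595200} \approx 1.8785 \cdot 10^{-8}$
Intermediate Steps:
$m{\left(H,O \right)} = \frac{1}{2 O}$
$K{\left(P \right)} = - \frac{1}{585}$ ($K{\left(P \right)} = \frac{1}{-585} = - \frac{1}{585}$)
$\frac{K{\left(545 \right)}}{-228995} + \frac{m{\left(654,-452 \right)}}{\left(246 + 34\right) \left(-349\right)} = - \frac{1}{585 \left(-228995\right)} + \frac{\frac{1}{2} \frac{1}{-452}}{\left(246 + 34\right) \left(-349\right)} = \left(- \frac{1}{585}\right) \left(- \frac{1}{228995}\right) + \frac{\frac{1}{2} \left(- \frac{1}{452}\right)}{280 \left(-349\right)} = \frac{1}{133962075} - \frac{1}{904 \left(-97720\right)} = \frac{1}{133962075} - - \frac{1}{88338880} = \frac{1}{133962075} + \frac{1}{88338880} = \frac{44460191}{2366811933595200}$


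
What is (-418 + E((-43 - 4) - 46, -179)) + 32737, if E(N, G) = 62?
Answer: 32381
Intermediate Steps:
(-418 + E((-43 - 4) - 46, -179)) + 32737 = (-418 + 62) + 32737 = -356 + 32737 = 32381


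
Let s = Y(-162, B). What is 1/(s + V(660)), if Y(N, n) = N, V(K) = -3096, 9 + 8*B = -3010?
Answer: -1/3258 ≈ -0.00030694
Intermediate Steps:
B = -3019/8 (B = -9/8 + (⅛)*(-3010) = -9/8 - 1505/4 = -3019/8 ≈ -377.38)
s = -162
1/(s + V(660)) = 1/(-162 - 3096) = 1/(-3258) = -1/3258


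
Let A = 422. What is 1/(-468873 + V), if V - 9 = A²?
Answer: -1/290780 ≈ -3.4390e-6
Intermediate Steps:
V = 178093 (V = 9 + 422² = 9 + 178084 = 178093)
1/(-468873 + V) = 1/(-468873 + 178093) = 1/(-290780) = -1/290780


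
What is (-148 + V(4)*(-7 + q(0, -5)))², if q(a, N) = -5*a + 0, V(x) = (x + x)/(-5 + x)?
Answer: 8464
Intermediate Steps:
V(x) = 2*x/(-5 + x) (V(x) = (2*x)/(-5 + x) = 2*x/(-5 + x))
q(a, N) = -5*a
(-148 + V(4)*(-7 + q(0, -5)))² = (-148 + (2*4/(-5 + 4))*(-7 - 5*0))² = (-148 + (2*4/(-1))*(-7 + 0))² = (-148 + (2*4*(-1))*(-7))² = (-148 - 8*(-7))² = (-148 + 56)² = (-92)² = 8464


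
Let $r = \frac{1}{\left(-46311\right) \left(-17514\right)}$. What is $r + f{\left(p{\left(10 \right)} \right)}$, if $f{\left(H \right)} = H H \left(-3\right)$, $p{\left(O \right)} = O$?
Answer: $- \frac{243327256199}{811090854} \approx -300.0$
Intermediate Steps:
$f{\left(H \right)} = - 3 H^{2}$ ($f{\left(H \right)} = H^{2} \left(-3\right) = - 3 H^{2}$)
$r = \frac{1}{811090854}$ ($r = \left(- \frac{1}{46311}\right) \left(- \frac{1}{17514}\right) = \frac{1}{811090854} \approx 1.2329 \cdot 10^{-9}$)
$r + f{\left(p{\left(10 \right)} \right)} = \frac{1}{811090854} - 3 \cdot 10^{2} = \frac{1}{811090854} - 300 = - \frac{243327256199}{811090854}$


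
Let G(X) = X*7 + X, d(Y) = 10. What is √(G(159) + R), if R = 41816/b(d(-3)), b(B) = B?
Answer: 2*√34085/5 ≈ 73.849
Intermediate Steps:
G(X) = 8*X (G(X) = 7*X + X = 8*X)
R = 20908/5 (R = 41816/10 = 41816*(⅒) = 20908/5 ≈ 4181.6)
√(G(159) + R) = √(8*159 + 20908/5) = √(1272 + 20908/5) = √(27268/5) = 2*√34085/5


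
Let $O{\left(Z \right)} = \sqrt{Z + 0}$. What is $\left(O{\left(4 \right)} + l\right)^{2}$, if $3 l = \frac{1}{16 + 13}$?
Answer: $\frac{30625}{7569} \approx 4.0461$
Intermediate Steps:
$l = \frac{1}{87}$ ($l = \frac{1}{3 \left(16 + 13\right)} = \frac{1}{3 \cdot 29} = \frac{1}{3} \cdot \frac{1}{29} = \frac{1}{87} \approx 0.011494$)
$O{\left(Z \right)} = \sqrt{Z}$
$\left(O{\left(4 \right)} + l\right)^{2} = \left(\sqrt{4} + \frac{1}{87}\right)^{2} = \left(2 + \frac{1}{87}\right)^{2} = \left(\frac{175}{87}\right)^{2} = \frac{30625}{7569}$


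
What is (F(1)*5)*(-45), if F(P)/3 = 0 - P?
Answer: 675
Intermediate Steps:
F(P) = -3*P (F(P) = 3*(0 - P) = 3*(-P) = -3*P)
(F(1)*5)*(-45) = (-3*1*5)*(-45) = -3*5*(-45) = -15*(-45) = 675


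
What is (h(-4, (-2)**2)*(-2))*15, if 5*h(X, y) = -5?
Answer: 30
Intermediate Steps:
h(X, y) = -1 (h(X, y) = (1/5)*(-5) = -1)
(h(-4, (-2)**2)*(-2))*15 = -1*(-2)*15 = 2*15 = 30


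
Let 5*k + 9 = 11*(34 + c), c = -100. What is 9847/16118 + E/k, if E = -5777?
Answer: 94561195/2369346 ≈ 39.910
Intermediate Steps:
k = -147 (k = -9/5 + (11*(34 - 100))/5 = -9/5 + (11*(-66))/5 = -9/5 + (⅕)*(-726) = -9/5 - 726/5 = -147)
9847/16118 + E/k = 9847/16118 - 5777/(-147) = 9847*(1/16118) - 5777*(-1/147) = 9847/16118 + 5777/147 = 94561195/2369346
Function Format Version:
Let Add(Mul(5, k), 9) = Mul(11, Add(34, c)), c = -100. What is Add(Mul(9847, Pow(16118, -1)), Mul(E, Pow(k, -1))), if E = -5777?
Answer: Rational(94561195, 2369346) ≈ 39.910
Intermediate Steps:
k = -147 (k = Add(Rational(-9, 5), Mul(Rational(1, 5), Mul(11, Add(34, -100)))) = Add(Rational(-9, 5), Mul(Rational(1, 5), Mul(11, -66))) = Add(Rational(-9, 5), Mul(Rational(1, 5), -726)) = Add(Rational(-9, 5), Rational(-726, 5)) = -147)
Add(Mul(9847, Pow(16118, -1)), Mul(E, Pow(k, -1))) = Add(Mul(9847, Pow(16118, -1)), Mul(-5777, Pow(-147, -1))) = Add(Mul(9847, Rational(1, 16118)), Mul(-5777, Rational(-1, 147))) = Add(Rational(9847, 16118), Rational(5777, 147)) = Rational(94561195, 2369346)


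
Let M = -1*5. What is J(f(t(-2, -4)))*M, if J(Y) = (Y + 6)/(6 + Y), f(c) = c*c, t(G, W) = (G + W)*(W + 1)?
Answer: -5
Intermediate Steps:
t(G, W) = (1 + W)*(G + W) (t(G, W) = (G + W)*(1 + W) = (1 + W)*(G + W))
f(c) = c²
J(Y) = 1 (J(Y) = (6 + Y)/(6 + Y) = 1)
M = -5
J(f(t(-2, -4)))*M = 1*(-5) = -5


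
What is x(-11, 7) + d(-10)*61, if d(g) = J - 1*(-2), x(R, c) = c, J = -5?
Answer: -176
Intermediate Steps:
d(g) = -3 (d(g) = -5 - 1*(-2) = -5 + 2 = -3)
x(-11, 7) + d(-10)*61 = 7 - 3*61 = 7 - 183 = -176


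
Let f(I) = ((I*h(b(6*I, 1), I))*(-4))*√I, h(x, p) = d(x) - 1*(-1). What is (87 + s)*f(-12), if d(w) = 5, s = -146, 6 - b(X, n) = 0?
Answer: -33984*I*√3 ≈ -58862.0*I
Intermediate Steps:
b(X, n) = 6 (b(X, n) = 6 - 1*0 = 6 + 0 = 6)
h(x, p) = 6 (h(x, p) = 5 - 1*(-1) = 5 + 1 = 6)
f(I) = -24*I^(3/2) (f(I) = ((I*6)*(-4))*√I = ((6*I)*(-4))*√I = (-24*I)*√I = -24*I^(3/2))
(87 + s)*f(-12) = (87 - 146)*(-(-576)*I*√3) = -(-1416)*(-24*I*√3) = -33984*I*√3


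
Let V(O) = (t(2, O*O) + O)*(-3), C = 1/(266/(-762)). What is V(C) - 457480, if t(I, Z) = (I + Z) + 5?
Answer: -8093018653/17689 ≈ -4.5752e+5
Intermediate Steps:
C = -381/133 (C = 1/(266*(-1/762)) = 1/(-133/381) = -381/133 ≈ -2.8647)
t(I, Z) = 5 + I + Z
V(O) = -21 - 3*O - 3*O² (V(O) = ((5 + 2 + O*O) + O)*(-3) = ((5 + 2 + O²) + O)*(-3) = ((7 + O²) + O)*(-3) = (7 + O + O²)*(-3) = -21 - 3*O - 3*O²)
V(C) - 457480 = (-21 - 3*(-381/133) - 3*(-381/133)²) - 457480 = (-21 + 1143/133 - 3*145161/17689) - 457480 = (-21 + 1143/133 - 435483/17689) - 457480 = -654933/17689 - 457480 = -8093018653/17689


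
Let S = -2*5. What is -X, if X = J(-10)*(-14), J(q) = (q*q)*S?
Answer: -14000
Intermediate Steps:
S = -10
J(q) = -10*q² (J(q) = (q*q)*(-10) = q²*(-10) = -10*q²)
X = 14000 (X = -10*(-10)²*(-14) = -10*100*(-14) = -1000*(-14) = 14000)
-X = -1*14000 = -14000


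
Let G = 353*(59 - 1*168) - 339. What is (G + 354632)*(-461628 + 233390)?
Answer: -72081212208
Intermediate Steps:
G = -38816 (G = 353*(59 - 168) - 339 = 353*(-109) - 339 = -38477 - 339 = -38816)
(G + 354632)*(-461628 + 233390) = (-38816 + 354632)*(-461628 + 233390) = 315816*(-228238) = -72081212208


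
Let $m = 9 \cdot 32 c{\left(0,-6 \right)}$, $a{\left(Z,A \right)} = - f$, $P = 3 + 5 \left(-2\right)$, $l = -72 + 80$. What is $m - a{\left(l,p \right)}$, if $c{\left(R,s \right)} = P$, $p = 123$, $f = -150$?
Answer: $-2166$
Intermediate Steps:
$l = 8$
$P = -7$ ($P = 3 - 10 = -7$)
$c{\left(R,s \right)} = -7$
$a{\left(Z,A \right)} = 150$ ($a{\left(Z,A \right)} = \left(-1\right) \left(-150\right) = 150$)
$m = -2016$ ($m = 9 \cdot 32 \left(-7\right) = 288 \left(-7\right) = -2016$)
$m - a{\left(l,p \right)} = -2016 - 150 = -2166$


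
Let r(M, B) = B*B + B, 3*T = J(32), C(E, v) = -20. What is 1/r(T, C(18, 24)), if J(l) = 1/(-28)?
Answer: 1/380 ≈ 0.0026316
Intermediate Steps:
J(l) = -1/28
T = -1/84 (T = (1/3)*(-1/28) = -1/84 ≈ -0.011905)
r(M, B) = B + B**2 (r(M, B) = B**2 + B = B + B**2)
1/r(T, C(18, 24)) = 1/(-20*(1 - 20)) = 1/(-20*(-19)) = 1/380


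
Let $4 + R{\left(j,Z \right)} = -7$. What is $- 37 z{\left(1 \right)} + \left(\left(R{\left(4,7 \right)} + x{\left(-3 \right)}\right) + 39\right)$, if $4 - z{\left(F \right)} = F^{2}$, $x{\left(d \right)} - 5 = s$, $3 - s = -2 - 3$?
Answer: $-70$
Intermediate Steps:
$R{\left(j,Z \right)} = -11$ ($R{\left(j,Z \right)} = -4 - 7 = -11$)
$s = 8$ ($s = 3 - \left(-2 - 3\right) = 3 - -5 = 3 + 5 = 8$)
$x{\left(d \right)} = 13$ ($x{\left(d \right)} = 5 + 8 = 13$)
$z{\left(F \right)} = 4 - F^{2}$
$- 37 z{\left(1 \right)} + \left(\left(R{\left(4,7 \right)} + x{\left(-3 \right)}\right) + 39\right) = - 37 \left(4 - 1^{2}\right) + \left(\left(-11 + 13\right) + 39\right) = - 37 \left(4 - 1\right) + \left(2 + 39\right) = - 37 \left(4 - 1\right) + 41 = \left(-37\right) 3 + 41 = -111 + 41 = -70$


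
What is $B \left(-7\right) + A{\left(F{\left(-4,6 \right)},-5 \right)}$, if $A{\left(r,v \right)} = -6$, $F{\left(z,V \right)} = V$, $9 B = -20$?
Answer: $\frac{86}{9} \approx 9.5556$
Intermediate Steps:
$B = - \frac{20}{9}$ ($B = \frac{1}{9} \left(-20\right) = - \frac{20}{9} \approx -2.2222$)
$B \left(-7\right) + A{\left(F{\left(-4,6 \right)},-5 \right)} = \left(- \frac{20}{9}\right) \left(-7\right) - 6 = \frac{140}{9} - 6 = \frac{86}{9}$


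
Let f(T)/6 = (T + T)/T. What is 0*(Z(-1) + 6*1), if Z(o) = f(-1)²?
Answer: 0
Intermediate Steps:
f(T) = 12 (f(T) = 6*((T + T)/T) = 6*((2*T)/T) = 6*2 = 12)
Z(o) = 144 (Z(o) = 12² = 144)
0*(Z(-1) + 6*1) = 0*(144 + 6*1) = 0*(144 + 6) = 0*150 = 0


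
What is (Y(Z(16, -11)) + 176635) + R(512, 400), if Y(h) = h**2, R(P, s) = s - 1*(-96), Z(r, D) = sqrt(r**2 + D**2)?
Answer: 177508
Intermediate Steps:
Z(r, D) = sqrt(D**2 + r**2)
R(P, s) = 96 + s (R(P, s) = s + 96 = 96 + s)
(Y(Z(16, -11)) + 176635) + R(512, 400) = ((sqrt((-11)**2 + 16**2))**2 + 176635) + (96 + 400) = ((sqrt(121 + 256))**2 + 176635) + 496 = ((sqrt(377))**2 + 176635) + 496 = (377 + 176635) + 496 = 177012 + 496 = 177508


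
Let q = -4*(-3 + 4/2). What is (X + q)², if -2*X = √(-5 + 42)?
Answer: (8 - √37)²/4 ≈ 0.91895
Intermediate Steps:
q = 4 (q = -4*(-3 + 4*(½)) = -4*(-3 + 2) = -4*(-1) = 4)
X = -√37/2 (X = -√(-5 + 42)/2 = -√37/2 ≈ -3.0414)
(X + q)² = (-√37/2 + 4)² = (4 - √37/2)²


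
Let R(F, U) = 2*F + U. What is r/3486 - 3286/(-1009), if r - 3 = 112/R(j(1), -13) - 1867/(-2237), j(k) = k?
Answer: 46952582483/14425337003 ≈ 3.2549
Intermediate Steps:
R(F, U) = U + 2*F
r = -156186/24607 (r = 3 + (112/(-13 + 2*1) - 1867/(-2237)) = 3 + (112/(-13 + 2) - 1867*(-1/2237)) = 3 + (112/(-11) + 1867/2237) = 3 + (112*(-1/11) + 1867/2237) = 3 + (-112/11 + 1867/2237) = 3 - 230007/24607 = -156186/24607 ≈ -6.3472)
r/3486 - 3286/(-1009) = -156186/24607/3486 - 3286/(-1009) = -156186/24607*1/3486 - 3286*(-1/1009) = -26031/14296667 + 3286/1009 = 46952582483/14425337003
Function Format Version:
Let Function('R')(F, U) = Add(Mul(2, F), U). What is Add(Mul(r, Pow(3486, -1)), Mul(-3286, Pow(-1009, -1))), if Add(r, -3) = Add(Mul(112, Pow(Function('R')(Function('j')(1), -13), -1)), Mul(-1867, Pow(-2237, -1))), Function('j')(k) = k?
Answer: Rational(46952582483, 14425337003) ≈ 3.2549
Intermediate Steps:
Function('R')(F, U) = Add(U, Mul(2, F))
r = Rational(-156186, 24607) (r = Add(3, Add(Mul(112, Pow(Add(-13, Mul(2, 1)), -1)), Mul(-1867, Pow(-2237, -1)))) = Add(3, Add(Mul(112, Pow(Add(-13, 2), -1)), Mul(-1867, Rational(-1, 2237)))) = Add(3, Add(Mul(112, Pow(-11, -1)), Rational(1867, 2237))) = Add(3, Add(Mul(112, Rational(-1, 11)), Rational(1867, 2237))) = Add(3, Add(Rational(-112, 11), Rational(1867, 2237))) = Add(3, Rational(-230007, 24607)) = Rational(-156186, 24607) ≈ -6.3472)
Add(Mul(r, Pow(3486, -1)), Mul(-3286, Pow(-1009, -1))) = Add(Mul(Rational(-156186, 24607), Pow(3486, -1)), Mul(-3286, Pow(-1009, -1))) = Add(Mul(Rational(-156186, 24607), Rational(1, 3486)), Mul(-3286, Rational(-1, 1009))) = Add(Rational(-26031, 14296667), Rational(3286, 1009)) = Rational(46952582483, 14425337003)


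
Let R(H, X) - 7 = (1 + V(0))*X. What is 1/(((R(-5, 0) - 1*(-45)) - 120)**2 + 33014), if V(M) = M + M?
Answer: 1/37638 ≈ 2.6569e-5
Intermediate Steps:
V(M) = 2*M
R(H, X) = 7 + X (R(H, X) = 7 + (1 + 2*0)*X = 7 + (1 + 0)*X = 7 + 1*X = 7 + X)
1/(((R(-5, 0) - 1*(-45)) - 120)**2 + 33014) = 1/((((7 + 0) - 1*(-45)) - 120)**2 + 33014) = 1/(((7 + 45) - 120)**2 + 33014) = 1/((52 - 120)**2 + 33014) = 1/((-68)**2 + 33014) = 1/(4624 + 33014) = 1/37638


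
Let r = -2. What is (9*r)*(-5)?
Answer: 90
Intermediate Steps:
(9*r)*(-5) = (9*(-2))*(-5) = -18*(-5) = 90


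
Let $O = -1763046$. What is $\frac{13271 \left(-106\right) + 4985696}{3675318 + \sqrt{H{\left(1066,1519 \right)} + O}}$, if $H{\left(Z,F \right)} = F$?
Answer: $\frac{13153852862460}{13507964162651} - \frac{3578970 i \sqrt{1761527}}{13507964162651} \approx 0.97379 - 0.00035165 i$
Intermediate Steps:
$\frac{13271 \left(-106\right) + 4985696}{3675318 + \sqrt{H{\left(1066,1519 \right)} + O}} = \frac{13271 \left(-106\right) + 4985696}{3675318 + \sqrt{1519 - 1763046}} = \frac{-1406726 + 4985696}{3675318 + \sqrt{-1761527}} = \frac{3578970}{3675318 + i \sqrt{1761527}}$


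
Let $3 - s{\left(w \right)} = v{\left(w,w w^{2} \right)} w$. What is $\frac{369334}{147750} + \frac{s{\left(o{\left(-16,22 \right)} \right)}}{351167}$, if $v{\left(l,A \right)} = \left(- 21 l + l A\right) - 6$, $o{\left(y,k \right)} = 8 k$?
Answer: $- \frac{12475469530569986}{25942462125} \approx -4.8089 \cdot 10^{5}$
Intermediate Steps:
$v{\left(l,A \right)} = -6 - 21 l + A l$ ($v{\left(l,A \right)} = \left(- 21 l + A l\right) - 6 = -6 - 21 l + A l$)
$s{\left(w \right)} = 3 - w \left(-6 + w^{4} - 21 w\right)$ ($s{\left(w \right)} = 3 - \left(-6 - 21 w + w w^{2} w\right) w = 3 - \left(-6 - 21 w + w^{3} w\right) w = 3 - \left(-6 - 21 w + w^{4}\right) w = 3 - \left(-6 + w^{4} - 21 w\right) w = 3 - w \left(-6 + w^{4} - 21 w\right)$)
$\frac{369334}{147750} + \frac{s{\left(o{\left(-16,22 \right)} \right)}}{351167} = \frac{369334}{147750} + \frac{3 + 8 \cdot 22 \left(6 - \left(8 \cdot 22\right)^{4} + 21 \cdot 8 \cdot 22\right)}{351167} = 369334 \cdot \frac{1}{147750} + \left(3 + 176 \left(6 - 176^{4} + 21 \cdot 176\right)\right) \frac{1}{351167} = \frac{184667}{73875} + \left(3 + 176 \left(6 - 959512576 + 3696\right)\right) \frac{1}{351167} = \frac{184667}{73875} + \left(3 + 176 \left(-959508874\right)\right) \frac{1}{351167} = \frac{184667}{73875} + \left(3 - 168873561824\right) \frac{1}{351167} = \frac{184667}{73875} - \frac{168873561821}{351167} = - \frac{12475469530569986}{25942462125}$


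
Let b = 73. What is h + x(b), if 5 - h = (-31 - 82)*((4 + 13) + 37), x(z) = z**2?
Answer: 11436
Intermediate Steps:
h = 6107 (h = 5 - (-31 - 82)*((4 + 13) + 37) = 5 - (-113)*(17 + 37) = 5 - (-113)*54 = 5 - 1*(-6102) = 5 + 6102 = 6107)
h + x(b) = 6107 + 73**2 = 6107 + 5329 = 11436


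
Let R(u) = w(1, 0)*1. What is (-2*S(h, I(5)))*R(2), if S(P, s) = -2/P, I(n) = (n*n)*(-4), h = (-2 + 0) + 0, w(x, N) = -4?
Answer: 8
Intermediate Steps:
R(u) = -4 (R(u) = -4*1 = -4)
h = -2 (h = -2 + 0 = -2)
I(n) = -4*n**2 (I(n) = n**2*(-4) = -4*n**2)
(-2*S(h, I(5)))*R(2) = -(-4)/(-2)*(-4) = -(-4)*(-1)/2*(-4) = -2*1*(-4) = -2*(-4) = 8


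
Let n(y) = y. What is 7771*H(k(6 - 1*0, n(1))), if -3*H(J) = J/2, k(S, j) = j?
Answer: -7771/6 ≈ -1295.2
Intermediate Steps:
H(J) = -J/6 (H(J) = -J/(3*2) = -J/6)
7771*H(k(6 - 1*0, n(1))) = 7771*(-⅙*1) = 7771*(-⅙) = -7771/6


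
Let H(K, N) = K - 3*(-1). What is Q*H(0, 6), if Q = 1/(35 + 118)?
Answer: 1/51 ≈ 0.019608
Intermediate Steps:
H(K, N) = 3 + K (H(K, N) = K + 3 = 3 + K)
Q = 1/153 ≈ 0.0065359
Q*H(0, 6) = (3 + 0)/153 = (1/153)*3 = 1/51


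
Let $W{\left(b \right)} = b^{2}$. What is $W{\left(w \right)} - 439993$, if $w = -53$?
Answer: $-437184$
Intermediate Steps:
$W{\left(w \right)} - 439993 = \left(-53\right)^{2} - 439993 = 2809 - 439993 = -437184$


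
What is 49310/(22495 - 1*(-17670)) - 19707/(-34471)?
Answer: 498259333/276905543 ≈ 1.7994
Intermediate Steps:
49310/(22495 - 1*(-17670)) - 19707/(-34471) = 49310/(22495 + 17670) - 19707*(-1/34471) = 49310/40165 + 19707/34471 = 49310*(1/40165) + 19707/34471 = 9862/8033 + 19707/34471 = 498259333/276905543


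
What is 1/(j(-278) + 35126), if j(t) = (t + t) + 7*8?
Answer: 1/34626 ≈ 2.8880e-5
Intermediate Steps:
j(t) = 56 + 2*t (j(t) = 2*t + 56 = 56 + 2*t)
1/(j(-278) + 35126) = 1/((56 + 2*(-278)) + 35126) = 1/((56 - 556) + 35126) = 1/(-500 + 35126) = 1/34626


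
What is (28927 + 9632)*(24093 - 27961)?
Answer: -149146212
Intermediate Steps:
(28927 + 9632)*(24093 - 27961) = 38559*(-3868) = -149146212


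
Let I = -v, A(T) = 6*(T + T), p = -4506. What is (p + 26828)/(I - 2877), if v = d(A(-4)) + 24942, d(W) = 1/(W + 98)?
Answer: -1116100/1390951 ≈ -0.80240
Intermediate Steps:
A(T) = 12*T (A(T) = 6*(2*T) = 12*T)
d(W) = 1/(98 + W)
v = 1247101/50 (v = 1/(98 + 12*(-4)) + 24942 = 1/(98 - 48) + 24942 = 1/50 + 24942 = 1247101/50 ≈ 24942.)
I = -1247101/50 (I = -1*1247101/50 = -1247101/50 ≈ -24942.)
(p + 26828)/(I - 2877) = (-4506 + 26828)/(-1247101/50 - 2877) = 22322/(-1390951/50) = 22322*(-50/1390951) = -1116100/1390951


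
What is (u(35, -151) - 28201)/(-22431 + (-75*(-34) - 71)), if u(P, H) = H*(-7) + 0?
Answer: 117/86 ≈ 1.3605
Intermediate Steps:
u(P, H) = -7*H (u(P, H) = -7*H + 0 = -7*H)
(u(35, -151) - 28201)/(-22431 + (-75*(-34) - 71)) = (-7*(-151) - 28201)/(-22431 + (-75*(-34) - 71)) = (1057 - 28201)/(-22431 + (2550 - 71)) = -27144/(-22431 + 2479) = -27144/(-19952) = -27144*(-1/19952) = 117/86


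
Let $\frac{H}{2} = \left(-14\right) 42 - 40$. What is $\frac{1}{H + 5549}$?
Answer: $\frac{1}{4293} \approx 0.00023294$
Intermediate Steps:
$H = -1256$ ($H = 2 \left(\left(-14\right) 42 - 40\right) = 2 \left(-588 - 40\right) = 2 \left(-628\right) = -1256$)
$\frac{1}{H + 5549} = \frac{1}{-1256 + 5549} = \frac{1}{4293}$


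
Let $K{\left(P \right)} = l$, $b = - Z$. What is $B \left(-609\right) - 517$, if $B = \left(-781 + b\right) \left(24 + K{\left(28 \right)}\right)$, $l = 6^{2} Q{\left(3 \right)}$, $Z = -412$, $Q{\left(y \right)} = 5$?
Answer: $45842567$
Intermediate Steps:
$b = 412$ ($b = \left(-1\right) \left(-412\right) = 412$)
$l = 180$ ($l = 6^{2} \cdot 5 = 36 \cdot 5 = 180$)
$K{\left(P \right)} = 180$
$B = -75276$ ($B = \left(-781 + 412\right) \left(24 + 180\right) = \left(-369\right) 204 = -75276$)
$B \left(-609\right) - 517 = \left(-75276\right) \left(-609\right) - 517 = 45843084 - 517 = 45842567$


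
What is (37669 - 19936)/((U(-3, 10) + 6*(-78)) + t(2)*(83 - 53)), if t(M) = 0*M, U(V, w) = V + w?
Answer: -17733/461 ≈ -38.466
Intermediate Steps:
t(M) = 0
(37669 - 19936)/((U(-3, 10) + 6*(-78)) + t(2)*(83 - 53)) = (37669 - 19936)/(((-3 + 10) + 6*(-78)) + 0*(83 - 53)) = 17733/((7 - 468) + 0*30) = 17733/(-461 + 0) = 17733/(-461) = 17733*(-1/461) = -17733/461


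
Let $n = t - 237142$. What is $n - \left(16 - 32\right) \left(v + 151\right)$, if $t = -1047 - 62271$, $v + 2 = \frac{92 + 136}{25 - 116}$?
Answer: $- \frac{27128564}{91} \approx -2.9812 \cdot 10^{5}$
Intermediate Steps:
$v = - \frac{410}{91}$ ($v = -2 + \frac{92 + 136}{25 - 116} = -2 + \frac{228}{-91} = -2 + 228 \left(- \frac{1}{91}\right) = -2 - \frac{228}{91} = - \frac{410}{91} \approx -4.5055$)
$t = -63318$
$n = -300460$ ($n = -63318 - 237142 = -300460$)
$n - \left(16 - 32\right) \left(v + 151\right) = -300460 - \left(16 - 32\right) \left(- \frac{410}{91} + 151\right) = -300460 - \left(16 - 32\right) \frac{13331}{91} = -300460 - \left(-16\right) \frac{13331}{91} = -300460 - - \frac{213296}{91} = -300460 + \frac{213296}{91} = - \frac{27128564}{91}$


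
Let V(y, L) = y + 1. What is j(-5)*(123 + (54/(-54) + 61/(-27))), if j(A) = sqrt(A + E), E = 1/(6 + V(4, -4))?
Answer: 3233*I*sqrt(66)/99 ≈ 265.3*I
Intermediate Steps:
V(y, L) = 1 + y
E = 1/11 (E = 1/(6 + (1 + 4)) = 1/(6 + 5) = 1/11 ≈ 0.090909)
j(A) = sqrt(1/11 + A) (j(A) = sqrt(A + 1/11) = sqrt(1/11 + A))
j(-5)*(123 + (54/(-54) + 61/(-27))) = (sqrt(11 + 121*(-5))/11)*(123 + (54/(-54) + 61/(-27))) = (sqrt(11 - 605)/11)*(123 + (54*(-1/54) + 61*(-1/27))) = (sqrt(-594)/11)*(123 + (-1 - 61/27)) = ((3*I*sqrt(66))/11)*(123 - 88/27) = (3*I*sqrt(66)/11)*(3233/27) = 3233*I*sqrt(66)/99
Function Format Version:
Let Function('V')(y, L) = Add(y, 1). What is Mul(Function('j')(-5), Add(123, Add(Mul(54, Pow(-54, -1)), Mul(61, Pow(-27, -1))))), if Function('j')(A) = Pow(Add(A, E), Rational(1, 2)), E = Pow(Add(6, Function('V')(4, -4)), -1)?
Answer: Mul(Rational(3233, 99), I, Pow(66, Rational(1, 2))) ≈ Mul(265.30, I)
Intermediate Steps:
Function('V')(y, L) = Add(1, y)
E = Rational(1, 11) (E = Pow(Add(6, Add(1, 4)), -1) = Pow(Add(6, 5), -1) = Pow(11, -1) = Rational(1, 11) ≈ 0.090909)
Function('j')(A) = Pow(Add(Rational(1, 11), A), Rational(1, 2)) (Function('j')(A) = Pow(Add(A, Rational(1, 11)), Rational(1, 2)) = Pow(Add(Rational(1, 11), A), Rational(1, 2)))
Mul(Function('j')(-5), Add(123, Add(Mul(54, Pow(-54, -1)), Mul(61, Pow(-27, -1))))) = Mul(Mul(Rational(1, 11), Pow(Add(11, Mul(121, -5)), Rational(1, 2))), Add(123, Add(Mul(54, Pow(-54, -1)), Mul(61, Pow(-27, -1))))) = Mul(Mul(Rational(1, 11), Pow(Add(11, -605), Rational(1, 2))), Add(123, Add(Mul(54, Rational(-1, 54)), Mul(61, Rational(-1, 27))))) = Mul(Mul(Rational(1, 11), Pow(-594, Rational(1, 2))), Add(123, Add(-1, Rational(-61, 27)))) = Mul(Mul(Rational(1, 11), Mul(3, I, Pow(66, Rational(1, 2)))), Add(123, Rational(-88, 27))) = Mul(Mul(Rational(3, 11), I, Pow(66, Rational(1, 2))), Rational(3233, 27)) = Mul(Rational(3233, 99), I, Pow(66, Rational(1, 2)))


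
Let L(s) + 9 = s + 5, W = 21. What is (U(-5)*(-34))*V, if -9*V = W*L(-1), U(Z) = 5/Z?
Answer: 1190/3 ≈ 396.67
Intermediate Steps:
L(s) = -4 + s (L(s) = -9 + (s + 5) = -9 + (5 + s) = -4 + s)
V = 35/3 (V = -7*(-4 - 1)/3 = -7*(-5)/3 = -⅑*(-105) = 35/3 ≈ 11.667)
(U(-5)*(-34))*V = ((5/(-5))*(-34))*(35/3) = ((5*(-⅕))*(-34))*(35/3) = -1*(-34)*(35/3) = 34*(35/3) = 1190/3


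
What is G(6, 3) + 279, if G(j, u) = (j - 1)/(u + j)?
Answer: 2516/9 ≈ 279.56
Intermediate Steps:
G(j, u) = (-1 + j)/(j + u)
G(6, 3) + 279 = (-1 + 6)/(6 + 3) + 279 = 5/9 + 279 = 2516/9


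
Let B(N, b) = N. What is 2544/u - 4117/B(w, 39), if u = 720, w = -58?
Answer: 64829/870 ≈ 74.516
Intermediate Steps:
2544/u - 4117/B(w, 39) = 2544/720 - 4117/(-58) = 2544*(1/720) - 4117*(-1/58) = 53/15 + 4117/58 = 64829/870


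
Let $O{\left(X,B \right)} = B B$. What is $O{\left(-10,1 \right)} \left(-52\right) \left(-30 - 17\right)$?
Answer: $2444$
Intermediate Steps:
$O{\left(X,B \right)} = B^{2}$
$O{\left(-10,1 \right)} \left(-52\right) \left(-30 - 17\right) = 1^{2} \left(-52\right) \left(-30 - 17\right) = 1 \left(-52\right) \left(-30 - 17\right) = \left(-52\right) \left(-47\right) = 2444$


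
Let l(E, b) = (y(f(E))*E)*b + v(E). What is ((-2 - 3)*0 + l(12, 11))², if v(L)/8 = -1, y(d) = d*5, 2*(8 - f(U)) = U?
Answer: 1721344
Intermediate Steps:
f(U) = 8 - U/2
y(d) = 5*d
v(L) = -8 (v(L) = 8*(-1) = -8)
l(E, b) = -8 + E*b*(40 - 5*E/2) (l(E, b) = ((5*(8 - E/2))*E)*b - 8 = ((40 - 5*E/2)*E)*b - 8 = (E*(40 - 5*E/2))*b - 8 = E*b*(40 - 5*E/2) - 8 = -8 + E*b*(40 - 5*E/2))
((-2 - 3)*0 + l(12, 11))² = ((-2 - 3)*0 + (-8 - 5/2*12*11*(-16 + 12)))² = (-5*0 + (-8 - 5/2*12*11*(-4)))² = (0 + (-8 + 1320))² = (0 + 1312)² = 1312² = 1721344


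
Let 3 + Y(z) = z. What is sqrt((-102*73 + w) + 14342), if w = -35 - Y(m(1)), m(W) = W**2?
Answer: sqrt(6863) ≈ 82.843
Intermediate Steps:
Y(z) = -3 + z
w = -33 (w = -35 - (-3 + 1**2) = -35 - (-3 + 1) = -35 - 1*(-2) = -35 + 2 = -33)
sqrt((-102*73 + w) + 14342) = sqrt((-102*73 - 33) + 14342) = sqrt((-7446 - 33) + 14342) = sqrt(-7479 + 14342) = sqrt(6863)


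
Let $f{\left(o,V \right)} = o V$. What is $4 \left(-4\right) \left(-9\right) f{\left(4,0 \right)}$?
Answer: $0$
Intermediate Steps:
$f{\left(o,V \right)} = V o$
$4 \left(-4\right) \left(-9\right) f{\left(4,0 \right)} = 4 \left(-4\right) \left(-9\right) 0 \cdot 4 = \left(-16\right) \left(-9\right) 0 = 144 \cdot 0 = 0$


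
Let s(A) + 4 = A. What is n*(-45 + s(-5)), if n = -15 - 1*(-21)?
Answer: -324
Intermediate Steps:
s(A) = -4 + A
n = 6 (n = -15 + 21 = 6)
n*(-45 + s(-5)) = 6*(-45 + (-4 - 5)) = 6*(-45 - 9) = 6*(-54) = -324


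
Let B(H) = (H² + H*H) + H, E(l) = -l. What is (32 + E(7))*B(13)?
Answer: 8775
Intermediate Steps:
B(H) = H + 2*H² (B(H) = (H² + H²) + H = 2*H² + H = H + 2*H²)
(32 + E(7))*B(13) = (32 - 1*7)*(13*(1 + 2*13)) = (32 - 7)*(13*(1 + 26)) = 25*(13*27) = 25*351 = 8775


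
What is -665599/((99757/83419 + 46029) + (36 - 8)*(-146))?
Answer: -7931943283/499825148 ≈ -15.869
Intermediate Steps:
-665599/((99757/83419 + 46029) + (36 - 8)*(-146)) = -665599/((99757*(1/83419) + 46029) + 28*(-146)) = -665599/((14251/11917 + 46029) - 4088) = -665599/(548541844/11917 - 4088) = -665599/499825148/11917 = -665599*11917/499825148 = -7931943283/499825148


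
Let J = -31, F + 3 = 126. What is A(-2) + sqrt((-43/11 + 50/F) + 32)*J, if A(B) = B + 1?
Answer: -1 - 31*sqrt(52167621)/1353 ≈ -166.49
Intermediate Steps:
F = 123 (F = -3 + 126 = 123)
A(B) = 1 + B
A(-2) + sqrt((-43/11 + 50/F) + 32)*J = (1 - 2) + sqrt((-43/11 + 50/123) + 32)*(-31) = -1 + sqrt((-43*1/11 + 50*(1/123)) + 32)*(-31) = -1 + sqrt((-43/11 + 50/123) + 32)*(-31) = -1 + sqrt(-4739/1353 + 32)*(-31) = -1 + sqrt(38557/1353)*(-31) = -1 + (sqrt(52167621)/1353)*(-31) = -1 - 31*sqrt(52167621)/1353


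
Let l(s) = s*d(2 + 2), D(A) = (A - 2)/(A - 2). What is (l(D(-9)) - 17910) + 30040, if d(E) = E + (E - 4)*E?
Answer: 12134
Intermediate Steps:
d(E) = E + E*(-4 + E) (d(E) = E + (-4 + E)*E = E + E*(-4 + E))
D(A) = 1 (D(A) = (-2 + A)/(-2 + A) = 1)
l(s) = 4*s (l(s) = s*((2 + 2)*(-3 + (2 + 2))) = s*(4*(-3 + 4)) = s*(4*1) = s*4 = 4*s)
(l(D(-9)) - 17910) + 30040 = (4*1 - 17910) + 30040 = (4 - 17910) + 30040 = -17906 + 30040 = 12134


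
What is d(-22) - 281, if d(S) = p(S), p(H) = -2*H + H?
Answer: -259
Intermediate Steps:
p(H) = -H
d(S) = -S
d(-22) - 281 = -1*(-22) - 281 = 22 - 281 = -259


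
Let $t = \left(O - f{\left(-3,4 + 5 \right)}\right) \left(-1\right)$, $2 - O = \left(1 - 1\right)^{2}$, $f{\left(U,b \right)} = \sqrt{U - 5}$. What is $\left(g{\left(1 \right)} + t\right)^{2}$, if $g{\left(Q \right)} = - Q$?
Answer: $1 - 12 i \sqrt{2} \approx 1.0 - 16.971 i$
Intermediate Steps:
$f{\left(U,b \right)} = \sqrt{-5 + U}$
$O = 2$ ($O = 2 - \left(1 - 1\right)^{2} = 2 - 0^{2} = 2 - 0 = 2 + 0 = 2$)
$t = -2 + 2 i \sqrt{2}$ ($t = \left(2 - \sqrt{-5 - 3}\right) \left(-1\right) = \left(2 - \sqrt{-8}\right) \left(-1\right) = \left(2 - 2 i \sqrt{2}\right) \left(-1\right) = -2 + 2 i \sqrt{2} \approx -2.0 + 2.8284 i$)
$\left(g{\left(1 \right)} + t\right)^{2} = \left(\left(-1\right) 1 - \left(2 - 2 i \sqrt{2}\right)\right)^{2} = \left(-1 - \left(2 - 2 i \sqrt{2}\right)\right)^{2} = \left(-3 + 2 i \sqrt{2}\right)^{2}$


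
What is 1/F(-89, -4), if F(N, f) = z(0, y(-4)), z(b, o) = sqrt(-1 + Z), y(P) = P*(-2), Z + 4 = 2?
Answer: -I*sqrt(3)/3 ≈ -0.57735*I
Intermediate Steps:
Z = -2 (Z = -4 + 2 = -2)
y(P) = -2*P
z(b, o) = I*sqrt(3) (z(b, o) = sqrt(-1 - 2) = sqrt(-3) = I*sqrt(3))
F(N, f) = I*sqrt(3)
1/F(-89, -4) = 1/(I*sqrt(3)) = -I*sqrt(3)/3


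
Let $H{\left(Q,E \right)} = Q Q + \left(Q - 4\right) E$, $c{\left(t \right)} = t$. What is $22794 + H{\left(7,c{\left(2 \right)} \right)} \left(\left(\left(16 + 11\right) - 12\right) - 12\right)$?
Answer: $22959$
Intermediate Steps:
$H{\left(Q,E \right)} = Q^{2} + E \left(-4 + Q\right)$ ($H{\left(Q,E \right)} = Q^{2} + \left(-4 + Q\right) E = Q^{2} + E \left(-4 + Q\right)$)
$22794 + H{\left(7,c{\left(2 \right)} \right)} \left(\left(\left(16 + 11\right) - 12\right) - 12\right) = 22794 + \left(7^{2} - 8 + 2 \cdot 7\right) \left(\left(\left(16 + 11\right) - 12\right) - 12\right) = 22794 + \left(49 - 8 + 14\right) \left(\left(27 - 12\right) - 12\right) = 22794 + 55 \left(15 - 12\right) = 22794 + 55 \cdot 3 = 22794 + 165 = 22959$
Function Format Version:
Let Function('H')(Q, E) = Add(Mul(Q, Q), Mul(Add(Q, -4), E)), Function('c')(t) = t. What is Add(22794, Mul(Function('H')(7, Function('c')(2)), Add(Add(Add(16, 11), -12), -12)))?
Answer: 22959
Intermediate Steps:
Function('H')(Q, E) = Add(Pow(Q, 2), Mul(E, Add(-4, Q))) (Function('H')(Q, E) = Add(Pow(Q, 2), Mul(Add(-4, Q), E)) = Add(Pow(Q, 2), Mul(E, Add(-4, Q))))
Add(22794, Mul(Function('H')(7, Function('c')(2)), Add(Add(Add(16, 11), -12), -12))) = Add(22794, Mul(Add(Pow(7, 2), Mul(-4, 2), Mul(2, 7)), Add(Add(Add(16, 11), -12), -12))) = Add(22794, Mul(Add(49, -8, 14), Add(Add(27, -12), -12))) = Add(22794, Mul(55, Add(15, -12))) = Add(22794, Mul(55, 3)) = Add(22794, 165) = 22959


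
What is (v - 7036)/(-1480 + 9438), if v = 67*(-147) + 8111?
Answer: -4387/3979 ≈ -1.1025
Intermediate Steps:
v = -1738 (v = -9849 + 8111 = -1738)
(v - 7036)/(-1480 + 9438) = (-1738 - 7036)/(-1480 + 9438) = -8774/7958 = -8774*1/7958 = -4387/3979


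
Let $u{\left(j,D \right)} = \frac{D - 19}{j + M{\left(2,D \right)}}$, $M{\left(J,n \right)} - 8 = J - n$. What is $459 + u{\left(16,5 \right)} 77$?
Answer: $\frac{1223}{3} \approx 407.67$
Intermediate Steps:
$M{\left(J,n \right)} = 8 + J - n$ ($M{\left(J,n \right)} = 8 + \left(J - n\right) = 8 + J - n$)
$u{\left(j,D \right)} = \frac{-19 + D}{10 + j - D}$ ($u{\left(j,D \right)} = \frac{D - 19}{j + \left(8 + 2 - D\right)} = \frac{-19 + D}{j - \left(-10 + D\right)} = \frac{-19 + D}{10 + j - D}$)
$459 + u{\left(16,5 \right)} 77 = 459 + \frac{-19 + 5}{10 + 16 - 5} \cdot 77 = 459 + \frac{1}{10 + 16 - 5} \left(-14\right) 77 = 459 + \frac{1}{21} \left(-14\right) 77 = 459 - \frac{154}{3} = \frac{1223}{3}$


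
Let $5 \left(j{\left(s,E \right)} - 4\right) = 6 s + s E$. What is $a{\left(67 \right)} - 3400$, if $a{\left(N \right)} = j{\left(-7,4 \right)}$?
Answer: $-3410$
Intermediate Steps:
$j{\left(s,E \right)} = 4 + \frac{6 s}{5} + \frac{E s}{5}$ ($j{\left(s,E \right)} = 4 + \frac{6 s + s E}{5} = 4 + \frac{6 s + E s}{5} = 4 + \left(\frac{6 s}{5} + \frac{E s}{5}\right) = 4 + \frac{6 s}{5} + \frac{E s}{5}$)
$a{\left(N \right)} = -10$ ($a{\left(N \right)} = 4 + \frac{6}{5} \left(-7\right) + \frac{1}{5} \cdot 4 \left(-7\right) = 4 - \frac{42}{5} - \frac{28}{5} = -10$)
$a{\left(67 \right)} - 3400 = -10 - 3400 = -3410$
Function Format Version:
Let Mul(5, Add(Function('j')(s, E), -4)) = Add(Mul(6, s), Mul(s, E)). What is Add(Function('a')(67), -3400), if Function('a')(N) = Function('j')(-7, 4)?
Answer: -3410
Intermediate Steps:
Function('j')(s, E) = Add(4, Mul(Rational(6, 5), s), Mul(Rational(1, 5), E, s)) (Function('j')(s, E) = Add(4, Mul(Rational(1, 5), Add(Mul(6, s), Mul(s, E)))) = Add(4, Mul(Rational(1, 5), Add(Mul(6, s), Mul(E, s)))) = Add(4, Add(Mul(Rational(6, 5), s), Mul(Rational(1, 5), E, s))) = Add(4, Mul(Rational(6, 5), s), Mul(Rational(1, 5), E, s)))
Function('a')(N) = -10 (Function('a')(N) = Add(4, Mul(Rational(6, 5), -7), Mul(Rational(1, 5), 4, -7)) = Add(4, Rational(-42, 5), Rational(-28, 5)) = -10)
Add(Function('a')(67), -3400) = Add(-10, -3400) = -3410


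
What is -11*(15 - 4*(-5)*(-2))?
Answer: 275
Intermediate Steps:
-11*(15 - 4*(-5)*(-2)) = -11*(15 + 20*(-2)) = -11*(15 - 40) = -11*(-25) = 275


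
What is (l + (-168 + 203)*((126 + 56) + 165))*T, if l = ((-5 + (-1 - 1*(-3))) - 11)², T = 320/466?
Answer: 1974560/233 ≈ 8474.5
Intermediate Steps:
T = 160/233 (T = 320*(1/466) = 160/233 ≈ 0.68670)
l = 196 (l = ((-5 + (-1 + 3)) - 11)² = ((-5 + 2) - 11)² = (-3 - 11)² = (-14)² = 196)
(l + (-168 + 203)*((126 + 56) + 165))*T = (196 + (-168 + 203)*((126 + 56) + 165))*(160/233) = (196 + 35*(182 + 165))*(160/233) = (196 + 35*347)*(160/233) = (196 + 12145)*(160/233) = 12341*(160/233) = 1974560/233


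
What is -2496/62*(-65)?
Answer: 81120/31 ≈ 2616.8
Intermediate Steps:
-2496/62*(-65) = -39*32/31*(-65) = -1248/31*(-65) = 81120/31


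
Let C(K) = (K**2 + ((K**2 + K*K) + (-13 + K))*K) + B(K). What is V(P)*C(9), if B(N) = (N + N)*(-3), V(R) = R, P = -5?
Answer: -7245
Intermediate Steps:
B(N) = -6*N (B(N) = (2*N)*(-3) = -6*N)
C(K) = K**2 - 6*K + K*(-13 + K + 2*K**2) (C(K) = (K**2 + ((K**2 + K*K) + (-13 + K))*K) - 6*K = (K**2 + ((K**2 + K**2) + (-13 + K))*K) - 6*K = (K**2 + (2*K**2 + (-13 + K))*K) - 6*K = (K**2 + (-13 + K + 2*K**2)*K) - 6*K = (K**2 + K*(-13 + K + 2*K**2)) - 6*K = K**2 - 6*K + K*(-13 + K + 2*K**2))
V(P)*C(9) = -45*(-19 + 2*9 + 2*9**2) = -45*(-19 + 18 + 2*81) = -45*(-19 + 18 + 162) = -45*161 = -5*1449 = -7245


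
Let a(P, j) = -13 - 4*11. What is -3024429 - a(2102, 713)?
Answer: -3024372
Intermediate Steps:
a(P, j) = -57 (a(P, j) = -13 - 44 = -57)
-3024429 - a(2102, 713) = -3024429 - 1*(-57) = -3024429 + 57 = -3024372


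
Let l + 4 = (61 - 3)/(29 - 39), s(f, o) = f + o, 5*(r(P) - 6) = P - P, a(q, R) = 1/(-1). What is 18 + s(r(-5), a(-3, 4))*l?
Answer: -31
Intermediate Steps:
a(q, R) = -1
r(P) = 6 (r(P) = 6 + (P - P)/5 = 6 + (1/5)*0 = 6 + 0 = 6)
l = -49/5 (l = -4 + (61 - 3)/(29 - 39) = -4 + 58/(-10) = -4 + 58*(-1/10) = -4 - 29/5 = -49/5 ≈ -9.8000)
18 + s(r(-5), a(-3, 4))*l = 18 + (6 - 1)*(-49/5) = 18 + 5*(-49/5) = 18 - 49 = -31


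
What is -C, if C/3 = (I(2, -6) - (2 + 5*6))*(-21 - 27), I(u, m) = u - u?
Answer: -4608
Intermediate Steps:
I(u, m) = 0
C = 4608 (C = 3*((0 - (2 + 5*6))*(-21 - 27)) = 3*((0 - (2 + 30))*(-48)) = 3*((0 - 1*32)*(-48)) = 3*((0 - 32)*(-48)) = 3*(-32*(-48)) = 3*1536 = 4608)
-C = -1*4608 = -4608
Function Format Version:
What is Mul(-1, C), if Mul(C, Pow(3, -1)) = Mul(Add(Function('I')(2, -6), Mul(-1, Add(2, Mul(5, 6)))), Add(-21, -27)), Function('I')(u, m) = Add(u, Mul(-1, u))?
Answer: -4608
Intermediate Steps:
Function('I')(u, m) = 0
C = 4608 (C = Mul(3, Mul(Add(0, Mul(-1, Add(2, Mul(5, 6)))), Add(-21, -27))) = Mul(3, Mul(Add(0, Mul(-1, Add(2, 30))), -48)) = Mul(3, Mul(Add(0, Mul(-1, 32)), -48)) = Mul(3, Mul(Add(0, -32), -48)) = Mul(3, Mul(-32, -48)) = Mul(3, 1536) = 4608)
Mul(-1, C) = Mul(-1, 4608) = -4608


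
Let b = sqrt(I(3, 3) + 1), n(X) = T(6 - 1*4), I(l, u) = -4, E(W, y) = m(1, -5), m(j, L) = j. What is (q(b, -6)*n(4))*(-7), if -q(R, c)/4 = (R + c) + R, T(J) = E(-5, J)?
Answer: -168 + 56*I*sqrt(3) ≈ -168.0 + 96.995*I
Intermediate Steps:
E(W, y) = 1
T(J) = 1
n(X) = 1
b = I*sqrt(3) (b = sqrt(-4 + 1) = sqrt(-3) = I*sqrt(3) ≈ 1.732*I)
q(R, c) = -8*R - 4*c (q(R, c) = -4*((R + c) + R) = -4*(c + 2*R) = -8*R - 4*c)
(q(b, -6)*n(4))*(-7) = ((-8*I*sqrt(3) - 4*(-6))*1)*(-7) = ((-8*I*sqrt(3) + 24)*1)*(-7) = ((24 - 8*I*sqrt(3))*1)*(-7) = (24 - 8*I*sqrt(3))*(-7) = -168 + 56*I*sqrt(3)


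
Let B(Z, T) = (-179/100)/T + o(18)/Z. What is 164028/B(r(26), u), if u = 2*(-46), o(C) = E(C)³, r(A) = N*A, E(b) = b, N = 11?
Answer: 215795236800/26852797 ≈ 8036.2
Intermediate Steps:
r(A) = 11*A
o(C) = C³
u = -92
B(Z, T) = 5832/Z - 179/(100*T) (B(Z, T) = (-179/100)/T + 18³/Z = (-179*1/100)/T + 5832/Z = -179/(100*T) + 5832/Z = 5832/Z - 179/(100*T))
164028/B(r(26), u) = 164028/(5832/((11*26)) - 179/100/(-92)) = 164028/(5832/286 - 179/100*(-1/92)) = 164028/(5832*(1/286) + 179/9200) = 164028/(2916/143 + 179/9200) = 164028/(26852797/1315600) = 164028*(1315600/26852797) = 215795236800/26852797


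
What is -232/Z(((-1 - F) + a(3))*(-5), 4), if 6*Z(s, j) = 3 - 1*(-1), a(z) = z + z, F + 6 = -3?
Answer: -348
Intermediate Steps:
F = -9 (F = -6 - 3 = -9)
a(z) = 2*z
Z(s, j) = 2/3 (Z(s, j) = (3 - 1*(-1))/6 = (3 + 1)/6 = (1/6)*4 = 2/3)
-232/Z(((-1 - F) + a(3))*(-5), 4) = -232/2/3 = -232*3/2 = -348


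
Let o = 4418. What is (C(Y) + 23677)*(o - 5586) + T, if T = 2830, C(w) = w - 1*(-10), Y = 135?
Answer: -27821266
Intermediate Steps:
C(w) = 10 + w (C(w) = w + 10 = 10 + w)
(C(Y) + 23677)*(o - 5586) + T = ((10 + 135) + 23677)*(4418 - 5586) + 2830 = (145 + 23677)*(-1168) + 2830 = 23822*(-1168) + 2830 = -27824096 + 2830 = -27821266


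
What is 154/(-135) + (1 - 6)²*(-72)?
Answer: -243154/135 ≈ -1801.1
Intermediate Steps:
154/(-135) + (1 - 6)²*(-72) = 154*(-1/135) + (-5)²*(-72) = -154/135 + 25*(-72) = -154/135 - 1800 = -243154/135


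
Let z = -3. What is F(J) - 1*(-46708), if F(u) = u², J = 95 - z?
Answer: 56312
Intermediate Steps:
J = 98 (J = 95 - 1*(-3) = 95 + 3 = 98)
F(J) - 1*(-46708) = 98² - 1*(-46708) = 9604 + 46708 = 56312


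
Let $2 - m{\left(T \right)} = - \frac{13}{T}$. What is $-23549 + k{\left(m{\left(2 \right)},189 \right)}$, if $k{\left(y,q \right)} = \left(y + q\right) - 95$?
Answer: $- \frac{46893}{2} \approx -23447.0$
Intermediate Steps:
$m{\left(T \right)} = 2 + \frac{13}{T}$ ($m{\left(T \right)} = 2 - - \frac{13}{T} = 2 + \frac{13}{T}$)
$k{\left(y,q \right)} = -95 + q + y$ ($k{\left(y,q \right)} = \left(q + y\right) - 95 = -95 + q + y$)
$-23549 + k{\left(m{\left(2 \right)},189 \right)} = -23549 + \left(-95 + 189 + \left(2 + \frac{13}{2}\right)\right) = -23549 + \left(-95 + 189 + \frac{17}{2}\right) = -23549 + \frac{205}{2} = - \frac{46893}{2}$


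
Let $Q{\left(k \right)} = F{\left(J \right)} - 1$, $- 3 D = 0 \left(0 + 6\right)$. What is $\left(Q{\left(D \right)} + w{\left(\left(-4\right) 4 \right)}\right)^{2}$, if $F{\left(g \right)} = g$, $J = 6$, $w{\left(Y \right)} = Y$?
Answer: $121$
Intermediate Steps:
$D = 0$ ($D = - \frac{0 \left(0 + 6\right)}{3} = - \frac{0 \cdot 6}{3} = \left(- \frac{1}{3}\right) 0 = 0$)
$Q{\left(k \right)} = 5$ ($Q{\left(k \right)} = 6 - 1 = 5$)
$\left(Q{\left(D \right)} + w{\left(\left(-4\right) 4 \right)}\right)^{2} = \left(5 - 16\right)^{2} = \left(-11\right)^{2} = 121$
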